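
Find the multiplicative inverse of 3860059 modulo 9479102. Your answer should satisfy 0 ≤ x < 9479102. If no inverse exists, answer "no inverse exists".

gcd(9479102, 3860059) by repeated division:
9479102 = 2×3860059 + 1758984
3860059 = 2×1758984 + 342091
1758984 = 5×342091 + 48529
342091 = 7×48529 + 2388
48529 = 20×2388 + 769
2388 = 3×769 + 81
769 = 9×81 + 40
81 = 2×40 + 1
40 = 40×1 + 0
The gcd is 1. Working backward:
1 = 81 − 2·40
1 = −2·769 + 19·81
1 = 19·2388 − 59·769
1 = −59·48529 + 1199·2388
1 = 1199·342091 − 8452·48529
1 = −8452·1758984 + 43459·342091
1 = 43459·3860059 − 95370·1758984
1 = −95370·9479102 + 234199·3860059
So 3860059·234199 ≡ 1 (mod 9479102).

234199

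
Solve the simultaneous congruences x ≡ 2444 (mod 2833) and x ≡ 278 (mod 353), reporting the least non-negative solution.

Write x = 2444 + 2833·k. Then 2833·k ≡ 278 − 2444 ≡ 305 (mod 353).
Need 2833⁻¹ mod 353. Extended Euclid on (353, 9):
353 = 39*9 + 2
9 = 4*2 + 1
2 = 2*1 + 0
Back-substitute:
1 = 9 − 4·2
1 = −4·353 + 157·9
2833⁻¹ ≡ 157 (mod 353), so k ≡ 157·305 ≡ 230 (mod 353).
x = 2444 + 2833·230 = 654034.

654034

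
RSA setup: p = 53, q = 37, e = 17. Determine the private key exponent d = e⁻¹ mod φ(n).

φ(n) = (p−1)(q−1) = 52·36 = 1872.
Need d with 17·d ≡ 1 (mod 1872). Apply the extended Euclidean algorithm:
1872 = 110×17 + 2
17 = 8×2 + 1
2 = 2×1 + 0
Back-substitute:
1 = 17 − 8·2
1 = −8·1872 + 881·17
So 17·881 ≡ 1 (mod 1872), hence d = 881.

881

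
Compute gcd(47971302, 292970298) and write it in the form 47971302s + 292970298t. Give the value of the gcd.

6

Repeated division:
292970298 = 6*47971302 + 5142486
47971302 = 9*5142486 + 1688928
5142486 = 3*1688928 + 75702
1688928 = 22*75702 + 23484
75702 = 3*23484 + 5250
23484 = 4*5250 + 2484
5250 = 2*2484 + 282
2484 = 8*282 + 228
282 = 1*228 + 54
228 = 4*54 + 12
54 = 4*12 + 6
12 = 2*6 + 0
gcd(47971302, 292970298) = 6.
Express as a combination:
6 = 54 − 4·12
6 = −4·228 + 17·54
6 = 17·282 − 21·228
6 = −21·2484 + 185·282
6 = 185·5250 − 391·2484
6 = −391·23484 + 1749·5250
6 = 1749·75702 − 5638·23484
6 = −5638·1688928 + 125785·75702
6 = 125785·5142486 − 382993·1688928
6 = −382993·47971302 + 3572722·5142486
6 = 3572722·292970298 − 21819325·47971302
So 6 = (3572722)·292970298 + (-21819325)·47971302.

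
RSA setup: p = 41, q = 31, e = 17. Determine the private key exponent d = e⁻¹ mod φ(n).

φ(n) = (p−1)(q−1) = 40·30 = 1200.
Need d with 17·d ≡ 1 (mod 1200). Apply the extended Euclidean algorithm:
1200 = 70×17 + 10
17 = 1×10 + 7
10 = 1×7 + 3
7 = 2×3 + 1
3 = 3×1 + 0
Back-substitute:
1 = 7 − 2·3
1 = −2·10 + 3·7
1 = 3·17 − 5·10
1 = −5·1200 + 353·17
So 17·353 ≡ 1 (mod 1200), hence d = 353.

353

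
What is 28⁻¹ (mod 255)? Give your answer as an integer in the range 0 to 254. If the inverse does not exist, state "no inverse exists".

82

Extended Euclidean algorithm:
255 = 9×28 + 3
28 = 9×3 + 1
3 = 3×1 + 0
Since gcd(28, 255) = 1, back-substitute to write 1 as a combination:
1 = 28 − 9·3
1 = −9·255 + 82·28
So 28·82 ≡ 1 (mod 255).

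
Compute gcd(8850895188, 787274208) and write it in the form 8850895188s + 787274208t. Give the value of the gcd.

12

Repeated division:
8850895188 = 11*787274208 + 190878900
787274208 = 4*190878900 + 23758608
190878900 = 8*23758608 + 810036
23758608 = 29*810036 + 267564
810036 = 3*267564 + 7344
267564 = 36*7344 + 3180
7344 = 2*3180 + 984
3180 = 3*984 + 228
984 = 4*228 + 72
228 = 3*72 + 12
72 = 6*12 + 0
gcd(8850895188, 787274208) = 12.
Express as a combination:
12 = 228 − 3·72
12 = −3·984 + 13·228
12 = 13·3180 − 42·984
12 = −42·7344 + 97·3180
12 = 97·267564 − 3534·7344
12 = −3534·810036 + 10699·267564
12 = 10699·23758608 − 313805·810036
12 = −313805·190878900 + 2521139·23758608
12 = 2521139·787274208 − 10398361·190878900
12 = −10398361·8850895188 + 116903110·787274208
So 12 = (-10398361)·8850895188 + (116903110)·787274208.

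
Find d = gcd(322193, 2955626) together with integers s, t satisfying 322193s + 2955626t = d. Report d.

1

Apply Euclid's algorithm to 2955626 and 322193:
2955626 = 9*322193 + 55889
322193 = 5*55889 + 42748
55889 = 1*42748 + 13141
42748 = 3*13141 + 3325
13141 = 3*3325 + 3166
3325 = 1*3166 + 159
3166 = 19*159 + 145
159 = 1*145 + 14
145 = 10*14 + 5
14 = 2*5 + 4
5 = 1*4 + 1
4 = 4*1 + 0
gcd(322193, 2955626) = 1.
Back-substituting:
1 = 5 − 4
1 = −14 + 3·5
1 = 3·145 − 31·14
1 = −31·159 + 34·145
1 = 34·3166 − 677·159
1 = −677·3325 + 711·3166
1 = 711·13141 − 2810·3325
1 = −2810·42748 + 9141·13141
1 = 9141·55889 − 11951·42748
1 = −11951·322193 + 68896·55889
1 = 68896·2955626 − 632015·322193
So 1 = (68896)·2955626 + (-632015)·322193.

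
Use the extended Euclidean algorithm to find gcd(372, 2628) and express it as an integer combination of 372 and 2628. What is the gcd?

12

Repeated division:
2628 = 7*372 + 24
372 = 15*24 + 12
24 = 2*12 + 0
gcd(372, 2628) = 12.
Back-substituting:
12 = 372 − 15·24
12 = −15·2628 + 106·372
So 12 = (-15)·2628 + (106)·372.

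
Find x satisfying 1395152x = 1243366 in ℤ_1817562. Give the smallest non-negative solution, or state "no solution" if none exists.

610970

First find gcd(1395152, 1817562):
1817562 = 1×1395152 + 422410
1395152 = 3×422410 + 127922
422410 = 3×127922 + 38644
127922 = 3×38644 + 11990
38644 = 3×11990 + 2674
11990 = 4×2674 + 1294
2674 = 2×1294 + 86
1294 = 15×86 + 4
86 = 21×4 + 2
4 = 2×2 + 0
gcd = 2 and 2 | 1243366, so solutions exist. Divide through by 2: 697576x ≡ 621683 (mod 908781).
Now find 697576⁻¹ mod 908781:
908781 = 1·697576 + 211205
697576 = 3·211205 + 63961
211205 = 3·63961 + 19322
63961 = 3·19322 + 5995
19322 = 3·5995 + 1337
5995 = 4·1337 + 647
1337 = 2·647 + 43
647 = 15·43 + 2
43 = 21·2 + 1
2 = 2·1 + 0
Back-substitute:
1 = 43 − 21·2
1 = −21·647 + 316·43
1 = 316·1337 − 653·647
1 = −653·5995 + 2928·1337
1 = 2928·19322 − 9437·5995
1 = −9437·63961 + 31239·19322
1 = 31239·211205 − 103154·63961
1 = −103154·697576 + 340701·211205
1 = 340701·908781 − 443855·697576
So 697576·(-443855) ≡ 1 (mod 908781), i.e. 697576⁻¹ ≡ 464926.
Then x ≡ 464926·621683 ≡ 610970 (mod 908781); the smallest non-negative solution is x = 610970.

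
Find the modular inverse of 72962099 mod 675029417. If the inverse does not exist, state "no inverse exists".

gcd(675029417, 72962099) by repeated division:
675029417 = 9·72962099 + 18370526
72962099 = 3·18370526 + 17850521
18370526 = 1·17850521 + 520005
17850521 = 34·520005 + 170351
520005 = 3·170351 + 8952
170351 = 19·8952 + 263
8952 = 34·263 + 10
263 = 26·10 + 3
10 = 3·3 + 1
3 = 3·1 + 0
The gcd is 1. Working backward:
1 = 10 − 3·3
1 = −3·263 + 79·10
1 = 79·8952 − 2689·263
1 = −2689·170351 + 51170·8952
1 = 51170·520005 − 156199·170351
1 = −156199·17850521 + 5361936·520005
1 = 5361936·18370526 − 5518135·17850521
1 = −5518135·72962099 + 21916341·18370526
1 = 21916341·675029417 − 202765204·72962099
Thus 72962099·(-202765204) ≡ 1 (mod 675029417); reducing, -202765204 mod 675029417 = 472264213.

472264213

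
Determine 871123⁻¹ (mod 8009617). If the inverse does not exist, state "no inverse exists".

no inverse exists

Compute gcd(871123, 8009617):
8009617 = 9×871123 + 169510
871123 = 5×169510 + 23573
169510 = 7×23573 + 4499
23573 = 5×4499 + 1078
4499 = 4×1078 + 187
1078 = 5×187 + 143
187 = 1×143 + 44
143 = 3×44 + 11
44 = 4×11 + 0
Since gcd = 11 > 1, 871123 is not a unit mod 8009617.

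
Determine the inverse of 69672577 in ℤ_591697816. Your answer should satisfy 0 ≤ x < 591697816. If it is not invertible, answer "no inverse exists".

gcd(591697816, 69672577) by repeated division:
591697816 = 8·69672577 + 34317200
69672577 = 2·34317200 + 1038177
34317200 = 33·1038177 + 57359
1038177 = 18·57359 + 5715
57359 = 10·5715 + 209
5715 = 27·209 + 72
209 = 2·72 + 65
72 = 1·65 + 7
65 = 9·7 + 2
7 = 3·2 + 1
2 = 2·1 + 0
Since gcd(69672577, 591697816) = 1, back-substitute to write 1 as a combination:
1 = 7 − 3·2
1 = −3·65 + 28·7
1 = 28·72 − 31·65
1 = −31·209 + 90·72
1 = 90·5715 − 2461·209
1 = −2461·57359 + 24700·5715
1 = 24700·1038177 − 447061·57359
1 = −447061·34317200 + 14777713·1038177
1 = 14777713·69672577 − 30002487·34317200
1 = −30002487·591697816 + 254797609·69672577
So 69672577·254797609 ≡ 1 (mod 591697816).

254797609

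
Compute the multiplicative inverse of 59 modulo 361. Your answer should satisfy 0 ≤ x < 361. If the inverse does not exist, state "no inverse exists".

257

Run Euclid on (361, 59):
361 = 6×59 + 7
59 = 8×7 + 3
7 = 2×3 + 1
3 = 3×1 + 0
The gcd is 1. Working backward:
1 = 7 − 2·3
1 = −2·59 + 17·7
1 = 17·361 − 104·59
Hence 59⁻¹ ≡ -104 ≡ 257 (mod 361).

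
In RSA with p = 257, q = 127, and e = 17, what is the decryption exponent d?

φ(n) = (p−1)(q−1) = 256·126 = 32256.
Need d with 17·d ≡ 1 (mod 32256). Apply the extended Euclidean algorithm:
32256 = 1897×17 + 7
17 = 2×7 + 3
7 = 2×3 + 1
3 = 3×1 + 0
Back-substitute:
1 = 7 − 2·3
1 = −2·17 + 5·7
1 = 5·32256 − 9487·17
So 17·(-9487) ≡ 1 (mod 32256), hence d ≡ -9487 ≡ 22769 (mod 32256).

22769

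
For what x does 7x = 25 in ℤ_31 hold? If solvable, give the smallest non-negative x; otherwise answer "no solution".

First find gcd(7, 31):
31 = 4*7 + 3
7 = 2*3 + 1
3 = 3*1 + 0
gcd = 1, so a unique solution mod 31 exists.
Back-substitute for the Bézout coefficients:
1 = 7 − 2·3
1 = −2·31 + 9·7
So 7·(9) ≡ 1 (mod 31), giving 7⁻¹ ≡ 9.
x ≡ 7⁻¹·25 ≡ 9·25 ≡ 8 (mod 31).

8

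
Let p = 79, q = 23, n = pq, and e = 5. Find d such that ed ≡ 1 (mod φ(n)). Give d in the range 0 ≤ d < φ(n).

1373

φ(n) = (p−1)(q−1) = 78·22 = 1716.
Need d with 5·d ≡ 1 (mod 1716). Apply the extended Euclidean algorithm:
1716 = 343·5 + 1
5 = 5·1 + 0
Back-substitute:
1 = 1716 − 343·5
So 5·(-343) ≡ 1 (mod 1716), hence d ≡ -343 ≡ 1373 (mod 1716).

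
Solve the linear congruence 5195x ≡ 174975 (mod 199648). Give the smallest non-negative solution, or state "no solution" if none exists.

First find gcd(5195, 199648):
199648 = 38·5195 + 2238
5195 = 2·2238 + 719
2238 = 3·719 + 81
719 = 8·81 + 71
81 = 1·71 + 10
71 = 7·10 + 1
10 = 10·1 + 0
gcd = 1, so a unique solution mod 199648 exists.
Back-substitute for the Bézout coefficients:
1 = 71 − 7·10
1 = −7·81 + 8·71
1 = 8·719 − 71·81
1 = −71·2238 + 221·719
1 = 221·5195 − 513·2238
1 = −513·199648 + 19715·5195
So 5195·(19715) ≡ 1 (mod 199648), giving 5195⁻¹ ≡ 19715.
x ≡ 5195⁻¹·174975 ≡ 19715·174975 ≡ 113981 (mod 199648).

113981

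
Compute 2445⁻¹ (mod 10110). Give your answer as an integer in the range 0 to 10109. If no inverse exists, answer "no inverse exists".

no inverse exists

Euclidean algorithm on 10110, 2445:
10110 = 4·2445 + 330
2445 = 7·330 + 135
330 = 2·135 + 60
135 = 2·60 + 15
60 = 4·15 + 0
gcd(2445, 10110) = 15 ≠ 1, so 2445 has no multiplicative inverse modulo 10110.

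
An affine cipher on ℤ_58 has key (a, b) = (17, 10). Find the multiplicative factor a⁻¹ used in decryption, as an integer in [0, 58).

41

Apply the Euclidean algorithm to 58 and 17:
58 = 3*17 + 7
17 = 2*7 + 3
7 = 2*3 + 1
3 = 3*1 + 0
The gcd is 1. Working backward:
1 = 7 − 2·3
1 = −2·17 + 5·7
1 = 5·58 − 17·17
Thus 17·(-17) ≡ 1 (mod 58); reducing, -17 mod 58 = 41.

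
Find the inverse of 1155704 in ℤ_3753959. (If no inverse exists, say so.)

no inverse exists

Euclidean algorithm on 3753959, 1155704:
3753959 = 3*1155704 + 286847
1155704 = 4*286847 + 8316
286847 = 34*8316 + 4103
8316 = 2*4103 + 110
4103 = 37*110 + 33
110 = 3*33 + 11
33 = 3*11 + 0
Since gcd = 11 > 1, 1155704 is not a unit mod 3753959.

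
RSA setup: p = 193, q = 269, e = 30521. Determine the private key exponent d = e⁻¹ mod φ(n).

20489

φ(n) = (p−1)(q−1) = 192·268 = 51456.
Need d with 30521·d ≡ 1 (mod 51456). Apply the extended Euclidean algorithm:
51456 = 1·30521 + 20935
30521 = 1·20935 + 9586
20935 = 2·9586 + 1763
9586 = 5·1763 + 771
1763 = 2·771 + 221
771 = 3·221 + 108
221 = 2·108 + 5
108 = 21·5 + 3
5 = 1·3 + 2
3 = 1·2 + 1
2 = 2·1 + 0
Back-substitute:
1 = 3 − 2
1 = −5 + 2·3
1 = 2·108 − 43·5
1 = −43·221 + 88·108
1 = 88·771 − 307·221
1 = −307·1763 + 702·771
1 = 702·9586 − 3817·1763
1 = −3817·20935 + 8336·9586
1 = 8336·30521 − 12153·20935
1 = −12153·51456 + 20489·30521
So 30521·20489 ≡ 1 (mod 51456), hence d = 20489.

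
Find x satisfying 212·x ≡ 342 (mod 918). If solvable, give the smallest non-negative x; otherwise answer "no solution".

387

First find gcd(212, 918):
918 = 4×212 + 70
212 = 3×70 + 2
70 = 35×2 + 0
gcd = 2 and 2 | 342, so solutions exist. Divide through by 2: 106x ≡ 171 (mod 459).
Now find 106⁻¹ mod 459:
459 = 4·106 + 35
106 = 3·35 + 1
35 = 35·1 + 0
Back-substitute:
1 = 106 − 3·35
1 = −3·459 + 13·106
So 106⁻¹ ≡ 13 (mod 459).
Then x ≡ 13·171 ≡ 387 (mod 459); the smallest non-negative solution is x = 387.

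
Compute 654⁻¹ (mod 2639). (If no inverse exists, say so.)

Extended Euclidean algorithm:
2639 = 4×654 + 23
654 = 28×23 + 10
23 = 2×10 + 3
10 = 3×3 + 1
3 = 3×1 + 0
The gcd is 1. Working backward:
1 = 10 − 3·3
1 = −3·23 + 7·10
1 = 7·654 − 199·23
1 = −199·2639 + 803·654
So 654·803 ≡ 1 (mod 2639).

803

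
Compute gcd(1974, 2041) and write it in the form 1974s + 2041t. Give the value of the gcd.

Repeated division:
2041 = 1*1974 + 67
1974 = 29*67 + 31
67 = 2*31 + 5
31 = 6*5 + 1
5 = 5*1 + 0
gcd(1974, 2041) = 1.
Back-substituting:
1 = 31 − 6·5
1 = −6·67 + 13·31
1 = 13·1974 − 383·67
1 = −383·2041 + 396·1974
So 1 = (-383)·2041 + (396)·1974.

1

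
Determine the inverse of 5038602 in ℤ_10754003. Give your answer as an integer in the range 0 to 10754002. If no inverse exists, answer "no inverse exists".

Run Euclid on (10754003, 5038602):
10754003 = 2*5038602 + 676799
5038602 = 7*676799 + 301009
676799 = 2*301009 + 74781
301009 = 4*74781 + 1885
74781 = 39*1885 + 1266
1885 = 1*1266 + 619
1266 = 2*619 + 28
619 = 22*28 + 3
28 = 9*3 + 1
3 = 3*1 + 0
Since gcd(5038602, 10754003) = 1, back-substitute to write 1 as a combination:
1 = 28 − 9·3
1 = −9·619 + 199·28
1 = 199·1266 − 407·619
1 = −407·1885 + 606·1266
1 = 606·74781 − 24041·1885
1 = −24041·301009 + 96770·74781
1 = 96770·676799 − 217581·301009
1 = −217581·5038602 + 1619837·676799
1 = 1619837·10754003 − 3457255·5038602
So 5038602·(-3457255) ≡ 1 (mod 10754003), and -3457255 ≡ 7296748 (mod 10754003).

7296748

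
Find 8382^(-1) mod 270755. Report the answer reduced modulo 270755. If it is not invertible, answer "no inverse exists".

Extended Euclidean algorithm:
270755 = 32·8382 + 2531
8382 = 3·2531 + 789
2531 = 3·789 + 164
789 = 4·164 + 133
164 = 1·133 + 31
133 = 4·31 + 9
31 = 3·9 + 4
9 = 2·4 + 1
4 = 4·1 + 0
The gcd is 1. Working backward:
1 = 9 − 2·4
1 = −2·31 + 7·9
1 = 7·133 − 30·31
1 = −30·164 + 37·133
1 = 37·789 − 178·164
1 = −178·2531 + 571·789
1 = 571·8382 − 1891·2531
1 = −1891·270755 + 61083·8382
So 8382·61083 ≡ 1 (mod 270755).

61083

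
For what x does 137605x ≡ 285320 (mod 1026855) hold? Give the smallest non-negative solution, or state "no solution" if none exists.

First find gcd(137605, 1026855):
1026855 = 7×137605 + 63620
137605 = 2×63620 + 10365
63620 = 6×10365 + 1430
10365 = 7×1430 + 355
1430 = 4×355 + 10
355 = 35×10 + 5
10 = 2×5 + 0
gcd = 5 and 5 | 285320, so solutions exist. Divide through by 5: 27521x ≡ 57064 (mod 205371).
Now find 27521⁻¹ mod 205371:
205371 = 7×27521 + 12724
27521 = 2×12724 + 2073
12724 = 6×2073 + 286
2073 = 7×286 + 71
286 = 4×71 + 2
71 = 35×2 + 1
2 = 2×1 + 0
Back-substitute:
1 = 71 − 35·2
1 = −35·286 + 141·71
1 = 141·2073 − 1022·286
1 = −1022·12724 + 6273·2073
1 = 6273·27521 − 13568·12724
1 = −13568·205371 + 101249·27521
So 27521⁻¹ ≡ 101249 (mod 205371).
Then x ≡ 101249·57064 ≡ 175964 (mod 205371); the smallest non-negative solution is x = 175964.

175964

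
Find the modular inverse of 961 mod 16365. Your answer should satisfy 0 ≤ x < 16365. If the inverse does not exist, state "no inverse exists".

Extended Euclidean algorithm:
16365 = 17·961 + 28
961 = 34·28 + 9
28 = 3·9 + 1
9 = 9·1 + 0
The gcd is 1. Working backward:
1 = 28 − 3·9
1 = −3·961 + 103·28
1 = 103·16365 − 1754·961
Hence 961⁻¹ ≡ -1754 ≡ 14611 (mod 16365).

14611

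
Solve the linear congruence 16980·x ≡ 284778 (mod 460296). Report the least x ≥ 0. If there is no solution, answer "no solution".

no solution

gcd(16980, 460296):
460296 = 27*16980 + 1836
16980 = 9*1836 + 456
1836 = 4*456 + 12
456 = 38*12 + 0
gcd = 12, but 12 ∤ 284778, so the congruence has no solution.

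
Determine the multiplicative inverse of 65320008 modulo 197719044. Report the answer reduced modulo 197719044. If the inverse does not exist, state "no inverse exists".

no inverse exists

Euclidean algorithm on 197719044, 65320008:
197719044 = 3·65320008 + 1759020
65320008 = 37·1759020 + 236268
1759020 = 7·236268 + 105144
236268 = 2·105144 + 25980
105144 = 4·25980 + 1224
25980 = 21·1224 + 276
1224 = 4·276 + 120
276 = 2·120 + 36
120 = 3·36 + 12
36 = 3·12 + 0
Since gcd = 12 > 1, 65320008 is not a unit mod 197719044.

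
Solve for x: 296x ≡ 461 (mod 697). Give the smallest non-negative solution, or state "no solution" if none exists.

First find gcd(296, 697):
697 = 2·296 + 105
296 = 2·105 + 86
105 = 1·86 + 19
86 = 4·19 + 10
19 = 1·10 + 9
10 = 1·9 + 1
9 = 9·1 + 0
gcd = 1, so a unique solution mod 697 exists.
Back-substitute for the Bézout coefficients:
1 = 10 − 9
1 = −19 + 2·10
1 = 2·86 − 9·19
1 = −9·105 + 11·86
1 = 11·296 − 31·105
1 = −31·697 + 73·296
So 296·(73) ≡ 1 (mod 697), giving 296⁻¹ ≡ 73.
x ≡ 296⁻¹·461 ≡ 73·461 ≡ 197 (mod 697).

197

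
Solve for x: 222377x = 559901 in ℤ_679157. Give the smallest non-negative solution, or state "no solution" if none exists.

First find gcd(222377, 679157):
679157 = 3·222377 + 12026
222377 = 18·12026 + 5909
12026 = 2·5909 + 208
5909 = 28·208 + 85
208 = 2·85 + 38
85 = 2·38 + 9
38 = 4·9 + 2
9 = 4·2 + 1
2 = 2·1 + 0
gcd = 1, so a unique solution mod 679157 exists.
Back-substitute for the Bézout coefficients:
1 = 9 − 4·2
1 = −4·38 + 17·9
1 = 17·85 − 38·38
1 = −38·208 + 93·85
1 = 93·5909 − 2642·208
1 = −2642·12026 + 5377·5909
1 = 5377·222377 − 99428·12026
1 = −99428·679157 + 303661·222377
So 222377·(303661) ≡ 1 (mod 679157), giving 222377⁻¹ ≡ 303661.
x ≡ 222377⁻¹·559901 ≡ 303661·559901 ≡ 613338 (mod 679157).

613338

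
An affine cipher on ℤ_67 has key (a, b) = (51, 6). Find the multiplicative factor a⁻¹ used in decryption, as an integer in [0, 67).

46

Extended Euclidean algorithm:
67 = 1*51 + 16
51 = 3*16 + 3
16 = 5*3 + 1
3 = 3*1 + 0
gcd = 1, so the inverse exists. Back-substitute:
1 = 16 − 5·3
1 = −5·51 + 16·16
1 = 16·67 − 21·51
So 51·(-21) ≡ 1 (mod 67), and -21 ≡ 46 (mod 67).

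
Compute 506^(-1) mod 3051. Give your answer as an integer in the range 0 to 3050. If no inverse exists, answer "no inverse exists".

Run Euclid on (3051, 506):
3051 = 6*506 + 15
506 = 33*15 + 11
15 = 1*11 + 4
11 = 2*4 + 3
4 = 1*3 + 1
3 = 3*1 + 0
gcd = 1, so the inverse exists. Back-substitute:
1 = 4 − 3
1 = −11 + 3·4
1 = 3·15 − 4·11
1 = −4·506 + 135·15
1 = 135·3051 − 814·506
Hence 506⁻¹ ≡ -814 ≡ 2237 (mod 3051).

2237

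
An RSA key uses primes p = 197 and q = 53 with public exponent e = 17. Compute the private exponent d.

φ(n) = (p−1)(q−1) = 196·52 = 10192.
Need d with 17·d ≡ 1 (mod 10192). Apply the extended Euclidean algorithm:
10192 = 599*17 + 9
17 = 1*9 + 8
9 = 1*8 + 1
8 = 8*1 + 0
Back-substitute:
1 = 9 − 8
1 = −17 + 2·9
1 = 2·10192 − 1199·17
So 17·(-1199) ≡ 1 (mod 10192), hence d ≡ -1199 ≡ 8993 (mod 10192).

8993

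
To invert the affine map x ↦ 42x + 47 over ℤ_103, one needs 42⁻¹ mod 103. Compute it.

27

Run Euclid on (103, 42):
103 = 2·42 + 19
42 = 2·19 + 4
19 = 4·4 + 3
4 = 1·3 + 1
3 = 3·1 + 0
Since gcd(42, 103) = 1, back-substitute to write 1 as a combination:
1 = 4 − 3
1 = −19 + 5·4
1 = 5·42 − 11·19
1 = −11·103 + 27·42
So 42·27 ≡ 1 (mod 103).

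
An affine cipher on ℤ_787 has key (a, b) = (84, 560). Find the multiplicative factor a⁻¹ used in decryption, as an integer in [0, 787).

Run Euclid on (787, 84):
787 = 9×84 + 31
84 = 2×31 + 22
31 = 1×22 + 9
22 = 2×9 + 4
9 = 2×4 + 1
4 = 4×1 + 0
Since gcd(84, 787) = 1, back-substitute to write 1 as a combination:
1 = 9 − 2·4
1 = −2·22 + 5·9
1 = 5·31 − 7·22
1 = −7·84 + 19·31
1 = 19·787 − 178·84
Thus 84·(-178) ≡ 1 (mod 787); reducing, -178 mod 787 = 609.

609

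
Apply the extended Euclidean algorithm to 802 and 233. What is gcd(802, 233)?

Repeated division:
802 = 3×233 + 103
233 = 2×103 + 27
103 = 3×27 + 22
27 = 1×22 + 5
22 = 4×5 + 2
5 = 2×2 + 1
2 = 2×1 + 0
gcd(802, 233) = 1.
Back-substituting:
1 = 5 − 2·2
1 = −2·22 + 9·5
1 = 9·27 − 11·22
1 = −11·103 + 42·27
1 = 42·233 − 95·103
1 = −95·802 + 327·233
So 1 = (-95)·802 + (327)·233.

1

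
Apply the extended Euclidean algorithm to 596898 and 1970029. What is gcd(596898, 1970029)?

1

Euclidean algorithm:
1970029 = 3×596898 + 179335
596898 = 3×179335 + 58893
179335 = 3×58893 + 2656
58893 = 22×2656 + 461
2656 = 5×461 + 351
461 = 1×351 + 110
351 = 3×110 + 21
110 = 5×21 + 5
21 = 4×5 + 1
5 = 5×1 + 0
gcd(596898, 1970029) = 1.
Back-substituting:
1 = 21 − 4·5
1 = −4·110 + 21·21
1 = 21·351 − 67·110
1 = −67·461 + 88·351
1 = 88·2656 − 507·461
1 = −507·58893 + 11242·2656
1 = 11242·179335 − 34233·58893
1 = −34233·596898 + 113941·179335
1 = 113941·1970029 − 376056·596898
So 1 = (113941)·1970029 + (-376056)·596898.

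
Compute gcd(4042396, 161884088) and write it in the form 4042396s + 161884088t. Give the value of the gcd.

4

Euclidean algorithm:
161884088 = 40·4042396 + 188248
4042396 = 21·188248 + 89188
188248 = 2·89188 + 9872
89188 = 9·9872 + 340
9872 = 29·340 + 12
340 = 28·12 + 4
12 = 3·4 + 0
gcd(4042396, 161884088) = 4.
Back-substituting:
4 = 340 − 28·12
4 = −28·9872 + 813·340
4 = 813·89188 − 7345·9872
4 = −7345·188248 + 15503·89188
4 = 15503·4042396 − 332908·188248
4 = −332908·161884088 + 13331823·4042396
So 4 = (-332908)·161884088 + (13331823)·4042396.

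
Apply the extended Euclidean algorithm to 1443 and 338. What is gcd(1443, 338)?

13

Euclidean algorithm:
1443 = 4×338 + 91
338 = 3×91 + 65
91 = 1×65 + 26
65 = 2×26 + 13
26 = 2×13 + 0
gcd(1443, 338) = 13.
Working backward:
13 = 65 − 2·26
13 = −2·91 + 3·65
13 = 3·338 − 11·91
13 = −11·1443 + 47·338
So 13 = (-11)·1443 + (47)·338.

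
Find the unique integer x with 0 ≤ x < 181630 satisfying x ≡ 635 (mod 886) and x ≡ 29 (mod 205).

Write x = 635 + 886·k. Then 886·k ≡ 29 − 635 ≡ 9 (mod 205).
Need 886⁻¹ mod 205. Extended Euclid on (205, 66):
205 = 3*66 + 7
66 = 9*7 + 3
7 = 2*3 + 1
3 = 3*1 + 0
Back-substitute:
1 = 7 − 2·3
1 = −2·66 + 19·7
1 = 19·205 − 59·66
886⁻¹ ≡ 146 (mod 205), so k ≡ 146·9 ≡ 84 (mod 205).
x = 635 + 886·84 = 75059.

75059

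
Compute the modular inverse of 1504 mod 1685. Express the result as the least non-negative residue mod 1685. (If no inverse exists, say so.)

Extended Euclidean algorithm:
1685 = 1·1504 + 181
1504 = 8·181 + 56
181 = 3·56 + 13
56 = 4·13 + 4
13 = 3·4 + 1
4 = 4·1 + 0
Since gcd(1504, 1685) = 1, back-substitute to write 1 as a combination:
1 = 13 − 3·4
1 = −3·56 + 13·13
1 = 13·181 − 42·56
1 = −42·1504 + 349·181
1 = 349·1685 − 391·1504
So 1504·(-391) ≡ 1 (mod 1685), and -391 ≡ 1294 (mod 1685).

1294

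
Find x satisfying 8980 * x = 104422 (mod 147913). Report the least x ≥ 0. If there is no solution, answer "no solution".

59078

First find gcd(8980, 147913):
147913 = 16×8980 + 4233
8980 = 2×4233 + 514
4233 = 8×514 + 121
514 = 4×121 + 30
121 = 4×30 + 1
30 = 30×1 + 0
gcd = 1, so a unique solution mod 147913 exists.
Back-substitute for the Bézout coefficients:
1 = 121 − 4·30
1 = −4·514 + 17·121
1 = 17·4233 − 140·514
1 = −140·8980 + 297·4233
1 = 297·147913 − 4892·8980
So 8980·(-4892) ≡ 1 (mod 147913), giving 8980⁻¹ ≡ 143021.
x ≡ 8980⁻¹·104422 ≡ 143021·104422 ≡ 59078 (mod 147913).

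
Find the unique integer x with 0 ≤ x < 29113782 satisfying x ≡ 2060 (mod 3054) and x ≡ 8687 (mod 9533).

6901046

Write x = 2060 + 3054·k. Then 3054·k ≡ 8687 − 2060 ≡ 6627 (mod 9533).
Need 3054⁻¹ mod 9533. Extended Euclid on (9533, 3054):
9533 = 3*3054 + 371
3054 = 8*371 + 86
371 = 4*86 + 27
86 = 3*27 + 5
27 = 5*5 + 2
5 = 2*2 + 1
2 = 2*1 + 0
Back-substitute:
1 = 5 − 2·2
1 = −2·27 + 11·5
1 = 11·86 − 35·27
1 = −35·371 + 151·86
1 = 151·3054 − 1243·371
1 = −1243·9533 + 3880·3054
3054⁻¹ ≡ 3880 (mod 9533), so k ≡ 3880·6627 ≡ 2259 (mod 9533).
x = 2060 + 3054·2259 = 6901046.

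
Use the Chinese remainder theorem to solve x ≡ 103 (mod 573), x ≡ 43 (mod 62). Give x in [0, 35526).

33337

Write x = 103 + 573·k. Then 573·k ≡ 43 − 103 ≡ 2 (mod 62).
Need 573⁻¹ mod 62. Extended Euclid on (62, 15):
62 = 4·15 + 2
15 = 7·2 + 1
2 = 2·1 + 0
Back-substitute:
1 = 15 − 7·2
1 = −7·62 + 29·15
573⁻¹ ≡ 29 (mod 62), so k ≡ 29·2 ≡ 58 (mod 62).
x = 103 + 573·58 = 33337.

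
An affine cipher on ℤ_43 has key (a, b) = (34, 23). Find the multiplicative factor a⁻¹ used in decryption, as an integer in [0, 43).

Apply the Euclidean algorithm to 43 and 34:
43 = 1×34 + 9
34 = 3×9 + 7
9 = 1×7 + 2
7 = 3×2 + 1
2 = 2×1 + 0
gcd = 1, so the inverse exists. Back-substitute:
1 = 7 − 3·2
1 = −3·9 + 4·7
1 = 4·34 − 15·9
1 = −15·43 + 19·34
So 34·19 ≡ 1 (mod 43).

19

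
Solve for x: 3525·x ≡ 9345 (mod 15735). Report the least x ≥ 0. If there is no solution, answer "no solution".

First find gcd(3525, 15735):
15735 = 4*3525 + 1635
3525 = 2*1635 + 255
1635 = 6*255 + 105
255 = 2*105 + 45
105 = 2*45 + 15
45 = 3*15 + 0
gcd = 15 and 15 | 9345, so solutions exist. Divide through by 15: 235x ≡ 623 (mod 1049).
Now find 235⁻¹ mod 1049:
1049 = 4*235 + 109
235 = 2*109 + 17
109 = 6*17 + 7
17 = 2*7 + 3
7 = 2*3 + 1
3 = 3*1 + 0
Back-substitute:
1 = 7 − 2·3
1 = −2·17 + 5·7
1 = 5·109 − 32·17
1 = −32·235 + 69·109
1 = 69·1049 − 308·235
So 235·(-308) ≡ 1 (mod 1049), i.e. 235⁻¹ ≡ 741.
Then x ≡ 741·623 ≡ 83 (mod 1049); the smallest non-negative solution is x = 83.

83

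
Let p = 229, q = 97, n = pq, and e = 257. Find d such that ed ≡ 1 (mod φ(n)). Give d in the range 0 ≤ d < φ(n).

21377

φ(n) = (p−1)(q−1) = 228·96 = 21888.
Need d with 257·d ≡ 1 (mod 21888). Apply the extended Euclidean algorithm:
21888 = 85·257 + 43
257 = 5·43 + 42
43 = 1·42 + 1
42 = 42·1 + 0
Back-substitute:
1 = 43 − 42
1 = −257 + 6·43
1 = 6·21888 − 511·257
So 257·(-511) ≡ 1 (mod 21888), hence d ≡ -511 ≡ 21377 (mod 21888).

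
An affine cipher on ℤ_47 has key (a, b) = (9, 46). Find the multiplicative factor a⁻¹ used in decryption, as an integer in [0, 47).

Extended Euclidean algorithm:
47 = 5*9 + 2
9 = 4*2 + 1
2 = 2*1 + 0
Since gcd(9, 47) = 1, back-substitute to write 1 as a combination:
1 = 9 − 4·2
1 = −4·47 + 21·9
So 9·21 ≡ 1 (mod 47).

21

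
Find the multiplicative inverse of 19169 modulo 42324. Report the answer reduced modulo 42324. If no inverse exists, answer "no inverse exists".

Run Euclid on (42324, 19169):
42324 = 2*19169 + 3986
19169 = 4*3986 + 3225
3986 = 1*3225 + 761
3225 = 4*761 + 181
761 = 4*181 + 37
181 = 4*37 + 33
37 = 1*33 + 4
33 = 8*4 + 1
4 = 4*1 + 0
Since gcd(19169, 42324) = 1, back-substitute to write 1 as a combination:
1 = 33 − 8·4
1 = −8·37 + 9·33
1 = 9·181 − 44·37
1 = −44·761 + 185·181
1 = 185·3225 − 784·761
1 = −784·3986 + 969·3225
1 = 969·19169 − 4660·3986
1 = −4660·42324 + 10289·19169
So 19169·10289 ≡ 1 (mod 42324).

10289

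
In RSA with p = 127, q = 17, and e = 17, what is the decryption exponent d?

593

φ(n) = (p−1)(q−1) = 126·16 = 2016.
Need d with 17·d ≡ 1 (mod 2016). Apply the extended Euclidean algorithm:
2016 = 118×17 + 10
17 = 1×10 + 7
10 = 1×7 + 3
7 = 2×3 + 1
3 = 3×1 + 0
Back-substitute:
1 = 7 − 2·3
1 = −2·10 + 3·7
1 = 3·17 − 5·10
1 = −5·2016 + 593·17
So 17·593 ≡ 1 (mod 2016), hence d = 593.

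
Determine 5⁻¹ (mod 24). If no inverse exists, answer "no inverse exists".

5

Run Euclid on (24, 5):
24 = 4·5 + 4
5 = 1·4 + 1
4 = 4·1 + 0
Since gcd(5, 24) = 1, back-substitute to write 1 as a combination:
1 = 5 − 4
1 = −24 + 5·5
So 5·5 ≡ 1 (mod 24).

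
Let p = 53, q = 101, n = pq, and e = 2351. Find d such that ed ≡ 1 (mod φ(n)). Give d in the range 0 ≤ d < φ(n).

φ(n) = (p−1)(q−1) = 52·100 = 5200.
Need d with 2351·d ≡ 1 (mod 5200). Apply the extended Euclidean algorithm:
5200 = 2×2351 + 498
2351 = 4×498 + 359
498 = 1×359 + 139
359 = 2×139 + 81
139 = 1×81 + 58
81 = 1×58 + 23
58 = 2×23 + 12
23 = 1×12 + 11
12 = 1×11 + 1
11 = 11×1 + 0
Back-substitute:
1 = 12 − 11
1 = −23 + 2·12
1 = 2·58 − 5·23
1 = −5·81 + 7·58
1 = 7·139 − 12·81
1 = −12·359 + 31·139
1 = 31·498 − 43·359
1 = −43·2351 + 203·498
1 = 203·5200 − 449·2351
So 2351·(-449) ≡ 1 (mod 5200), hence d ≡ -449 ≡ 4751 (mod 5200).

4751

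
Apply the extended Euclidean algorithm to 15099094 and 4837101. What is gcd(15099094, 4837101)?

Repeated division:
15099094 = 3×4837101 + 587791
4837101 = 8×587791 + 134773
587791 = 4×134773 + 48699
134773 = 2×48699 + 37375
48699 = 1×37375 + 11324
37375 = 3×11324 + 3403
11324 = 3×3403 + 1115
3403 = 3×1115 + 58
1115 = 19×58 + 13
58 = 4×13 + 6
13 = 2×6 + 1
6 = 6×1 + 0
gcd(15099094, 4837101) = 1.
Back-substituting:
1 = 13 − 2·6
1 = −2·58 + 9·13
1 = 9·1115 − 173·58
1 = −173·3403 + 528·1115
1 = 528·11324 − 1757·3403
1 = −1757·37375 + 5799·11324
1 = 5799·48699 − 7556·37375
1 = −7556·134773 + 20911·48699
1 = 20911·587791 − 91200·134773
1 = −91200·4837101 + 750511·587791
1 = 750511·15099094 − 2342733·4837101
So 1 = (750511)·15099094 + (-2342733)·4837101.

1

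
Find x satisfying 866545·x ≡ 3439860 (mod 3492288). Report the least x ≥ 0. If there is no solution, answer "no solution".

First find gcd(866545, 3492288):
3492288 = 4*866545 + 26108
866545 = 33*26108 + 4981
26108 = 5*4981 + 1203
4981 = 4*1203 + 169
1203 = 7*169 + 20
169 = 8*20 + 9
20 = 2*9 + 2
9 = 4*2 + 1
2 = 2*1 + 0
gcd = 1, so a unique solution mod 3492288 exists.
Back-substitute for the Bézout coefficients:
1 = 9 − 4·2
1 = −4·20 + 9·9
1 = 9·169 − 76·20
1 = −76·1203 + 541·169
1 = 541·4981 − 2240·1203
1 = −2240·26108 + 11741·4981
1 = 11741·866545 − 389693·26108
1 = −389693·3492288 + 1570513·866545
So 866545·(1570513) ≡ 1 (mod 3492288), giving 866545⁻¹ ≡ 1570513.
x ≡ 866545⁻¹·3439860 ≡ 1570513·3439860 ≡ 2310900 (mod 3492288).

2310900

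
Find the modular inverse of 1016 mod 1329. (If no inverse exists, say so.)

Apply the Euclidean algorithm to 1329 and 1016:
1329 = 1·1016 + 313
1016 = 3·313 + 77
313 = 4·77 + 5
77 = 15·5 + 2
5 = 2·2 + 1
2 = 2·1 + 0
gcd = 1, so the inverse exists. Back-substitute:
1 = 5 − 2·2
1 = −2·77 + 31·5
1 = 31·313 − 126·77
1 = −126·1016 + 409·313
1 = 409·1329 − 535·1016
So 1016·(-535) ≡ 1 (mod 1329), and -535 ≡ 794 (mod 1329).

794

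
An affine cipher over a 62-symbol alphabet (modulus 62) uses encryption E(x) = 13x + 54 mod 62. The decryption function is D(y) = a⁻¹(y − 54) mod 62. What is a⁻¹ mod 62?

43

Run Euclid on (62, 13):
62 = 4×13 + 10
13 = 1×10 + 3
10 = 3×3 + 1
3 = 3×1 + 0
gcd = 1, so the inverse exists. Back-substitute:
1 = 10 − 3·3
1 = −3·13 + 4·10
1 = 4·62 − 19·13
Hence 13⁻¹ ≡ -19 ≡ 43 (mod 62).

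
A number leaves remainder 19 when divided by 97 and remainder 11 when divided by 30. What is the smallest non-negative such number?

1571

Write x = 19 + 97·k. Then 97·k ≡ 11 − 19 ≡ 22 (mod 30).
Need 97⁻¹ mod 30. Extended Euclid on (30, 7):
30 = 4×7 + 2
7 = 3×2 + 1
2 = 2×1 + 0
Back-substitute:
1 = 7 − 3·2
1 = −3·30 + 13·7
97⁻¹ ≡ 13 (mod 30), so k ≡ 13·22 ≡ 16 (mod 30).
x = 19 + 97·16 = 1571.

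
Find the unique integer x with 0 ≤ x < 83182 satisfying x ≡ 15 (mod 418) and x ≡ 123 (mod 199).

Write x = 15 + 418·k. Then 418·k ≡ 123 − 15 ≡ 108 (mod 199).
Need 418⁻¹ mod 199. Extended Euclid on (199, 20):
199 = 9·20 + 19
20 = 1·19 + 1
19 = 19·1 + 0
Back-substitute:
1 = 20 − 19
1 = −199 + 10·20
418⁻¹ ≡ 10 (mod 199), so k ≡ 10·108 ≡ 85 (mod 199).
x = 15 + 418·85 = 35545.

35545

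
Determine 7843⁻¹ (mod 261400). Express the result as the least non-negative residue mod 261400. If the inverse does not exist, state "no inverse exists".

Extended Euclidean algorithm:
261400 = 33*7843 + 2581
7843 = 3*2581 + 100
2581 = 25*100 + 81
100 = 1*81 + 19
81 = 4*19 + 5
19 = 3*5 + 4
5 = 1*4 + 1
4 = 4*1 + 0
Since gcd(7843, 261400) = 1, back-substitute to write 1 as a combination:
1 = 5 − 4
1 = −19 + 4·5
1 = 4·81 − 17·19
1 = −17·100 + 21·81
1 = 21·2581 − 542·100
1 = −542·7843 + 1647·2581
1 = 1647·261400 − 54893·7843
So 7843·(-54893) ≡ 1 (mod 261400), and -54893 ≡ 206507 (mod 261400).

206507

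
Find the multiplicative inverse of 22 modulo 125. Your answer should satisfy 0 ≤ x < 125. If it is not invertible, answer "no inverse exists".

108

gcd(125, 22) by repeated division:
125 = 5*22 + 15
22 = 1*15 + 7
15 = 2*7 + 1
7 = 7*1 + 0
The gcd is 1. Working backward:
1 = 15 − 2·7
1 = −2·22 + 3·15
1 = 3·125 − 17·22
So 22·(-17) ≡ 1 (mod 125), and -17 ≡ 108 (mod 125).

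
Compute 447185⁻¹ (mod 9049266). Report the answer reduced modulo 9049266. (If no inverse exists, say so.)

2247701

Apply the Euclidean algorithm to 9049266 and 447185:
9049266 = 20×447185 + 105566
447185 = 4×105566 + 24921
105566 = 4×24921 + 5882
24921 = 4×5882 + 1393
5882 = 4×1393 + 310
1393 = 4×310 + 153
310 = 2×153 + 4
153 = 38×4 + 1
4 = 4×1 + 0
Since gcd(447185, 9049266) = 1, back-substitute to write 1 as a combination:
1 = 153 − 38·4
1 = −38·310 + 77·153
1 = 77·1393 − 346·310
1 = −346·5882 + 1461·1393
1 = 1461·24921 − 6190·5882
1 = −6190·105566 + 26221·24921
1 = 26221·447185 − 111074·105566
1 = −111074·9049266 + 2247701·447185
So 447185·2247701 ≡ 1 (mod 9049266).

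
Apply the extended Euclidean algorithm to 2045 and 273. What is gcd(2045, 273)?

1

Repeated division:
2045 = 7·273 + 134
273 = 2·134 + 5
134 = 26·5 + 4
5 = 1·4 + 1
4 = 4·1 + 0
gcd(2045, 273) = 1.
Express as a combination:
1 = 5 − 4
1 = −134 + 27·5
1 = 27·273 − 55·134
1 = −55·2045 + 412·273
So 1 = (-55)·2045 + (412)·273.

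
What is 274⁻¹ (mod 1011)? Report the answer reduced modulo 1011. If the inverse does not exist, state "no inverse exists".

904

Run Euclid on (1011, 274):
1011 = 3×274 + 189
274 = 1×189 + 85
189 = 2×85 + 19
85 = 4×19 + 9
19 = 2×9 + 1
9 = 9×1 + 0
The gcd is 1. Working backward:
1 = 19 − 2·9
1 = −2·85 + 9·19
1 = 9·189 − 20·85
1 = −20·274 + 29·189
1 = 29·1011 − 107·274
Hence 274⁻¹ ≡ -107 ≡ 904 (mod 1011).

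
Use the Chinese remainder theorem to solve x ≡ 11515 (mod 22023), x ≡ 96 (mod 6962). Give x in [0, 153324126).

Write x = 11515 + 22023·k. Then 22023·k ≡ 96 − 11515 ≡ 2505 (mod 6962).
Need 22023⁻¹ mod 6962. Extended Euclid on (6962, 1137):
6962 = 6·1137 + 140
1137 = 8·140 + 17
140 = 8·17 + 4
17 = 4·4 + 1
4 = 4·1 + 0
Back-substitute:
1 = 17 − 4·4
1 = −4·140 + 33·17
1 = 33·1137 − 268·140
1 = −268·6962 + 1641·1137
22023⁻¹ ≡ 1641 (mod 6962), so k ≡ 1641·2505 ≡ 3125 (mod 6962).
x = 11515 + 22023·3125 = 68833390.

68833390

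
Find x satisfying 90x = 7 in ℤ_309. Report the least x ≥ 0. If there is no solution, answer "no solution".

gcd(90, 309):
309 = 3·90 + 39
90 = 2·39 + 12
39 = 3·12 + 3
12 = 4·3 + 0
gcd = 3, but 3 ∤ 7, so the congruence has no solution.

no solution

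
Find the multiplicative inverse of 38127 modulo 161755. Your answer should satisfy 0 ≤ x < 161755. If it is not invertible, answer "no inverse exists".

Run Euclid on (161755, 38127):
161755 = 4×38127 + 9247
38127 = 4×9247 + 1139
9247 = 8×1139 + 135
1139 = 8×135 + 59
135 = 2×59 + 17
59 = 3×17 + 8
17 = 2×8 + 1
8 = 8×1 + 0
Since gcd(38127, 161755) = 1, back-substitute to write 1 as a combination:
1 = 17 − 2·8
1 = −2·59 + 7·17
1 = 7·135 − 16·59
1 = −16·1139 + 135·135
1 = 135·9247 − 1096·1139
1 = −1096·38127 + 4519·9247
1 = 4519·161755 − 19172·38127
Thus 38127·(-19172) ≡ 1 (mod 161755); reducing, -19172 mod 161755 = 142583.

142583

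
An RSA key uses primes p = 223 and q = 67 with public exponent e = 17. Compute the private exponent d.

φ(n) = (p−1)(q−1) = 222·66 = 14652.
Need d with 17·d ≡ 1 (mod 14652). Apply the extended Euclidean algorithm:
14652 = 861·17 + 15
17 = 1·15 + 2
15 = 7·2 + 1
2 = 2·1 + 0
Back-substitute:
1 = 15 − 7·2
1 = −7·17 + 8·15
1 = 8·14652 − 6895·17
So 17·(-6895) ≡ 1 (mod 14652), hence d ≡ -6895 ≡ 7757 (mod 14652).

7757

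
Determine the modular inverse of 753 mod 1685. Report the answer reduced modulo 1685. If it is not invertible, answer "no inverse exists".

1412

Run Euclid on (1685, 753):
1685 = 2*753 + 179
753 = 4*179 + 37
179 = 4*37 + 31
37 = 1*31 + 6
31 = 5*6 + 1
6 = 6*1 + 0
The gcd is 1. Working backward:
1 = 31 − 5·6
1 = −5·37 + 6·31
1 = 6·179 − 29·37
1 = −29·753 + 122·179
1 = 122·1685 − 273·753
Hence 753⁻¹ ≡ -273 ≡ 1412 (mod 1685).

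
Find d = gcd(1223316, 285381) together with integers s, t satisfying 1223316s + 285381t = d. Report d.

Euclidean algorithm:
1223316 = 4·285381 + 81792
285381 = 3·81792 + 40005
81792 = 2·40005 + 1782
40005 = 22·1782 + 801
1782 = 2·801 + 180
801 = 4·180 + 81
180 = 2·81 + 18
81 = 4·18 + 9
18 = 2·9 + 0
gcd(1223316, 285381) = 9.
Back-substituting:
9 = 81 − 4·18
9 = −4·180 + 9·81
9 = 9·801 − 40·180
9 = −40·1782 + 89·801
9 = 89·40005 − 1998·1782
9 = −1998·81792 + 4085·40005
9 = 4085·285381 − 14253·81792
9 = −14253·1223316 + 61097·285381
So 9 = (-14253)·1223316 + (61097)·285381.

9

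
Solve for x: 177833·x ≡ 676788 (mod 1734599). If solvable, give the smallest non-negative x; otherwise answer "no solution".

75003

First find gcd(177833, 1734599):
1734599 = 9*177833 + 134102
177833 = 1*134102 + 43731
134102 = 3*43731 + 2909
43731 = 15*2909 + 96
2909 = 30*96 + 29
96 = 3*29 + 9
29 = 3*9 + 2
9 = 4*2 + 1
2 = 2*1 + 0
gcd = 1, so a unique solution mod 1734599 exists.
Back-substitute for the Bézout coefficients:
1 = 9 − 4·2
1 = −4·29 + 13·9
1 = 13·96 − 43·29
1 = −43·2909 + 1303·96
1 = 1303·43731 − 19588·2909
1 = −19588·134102 + 60067·43731
1 = 60067·177833 − 79655·134102
1 = −79655·1734599 + 776962·177833
So 177833·(776962) ≡ 1 (mod 1734599), giving 177833⁻¹ ≡ 776962.
x ≡ 177833⁻¹·676788 ≡ 776962·676788 ≡ 75003 (mod 1734599).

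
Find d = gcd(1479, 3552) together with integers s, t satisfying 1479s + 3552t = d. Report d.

3

Apply Euclid's algorithm to 3552 and 1479:
3552 = 2*1479 + 594
1479 = 2*594 + 291
594 = 2*291 + 12
291 = 24*12 + 3
12 = 4*3 + 0
gcd(1479, 3552) = 3.
Express as a combination:
3 = 291 − 24·12
3 = −24·594 + 49·291
3 = 49·1479 − 122·594
3 = −122·3552 + 293·1479
So 3 = (-122)·3552 + (293)·1479.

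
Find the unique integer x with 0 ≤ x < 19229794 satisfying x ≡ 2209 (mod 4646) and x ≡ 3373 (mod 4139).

Write x = 2209 + 4646·k. Then 4646·k ≡ 3373 − 2209 ≡ 1164 (mod 4139).
Need 4646⁻¹ mod 4139. Extended Euclid on (4139, 507):
4139 = 8·507 + 83
507 = 6·83 + 9
83 = 9·9 + 2
9 = 4·2 + 1
2 = 2·1 + 0
Back-substitute:
1 = 9 − 4·2
1 = −4·83 + 37·9
1 = 37·507 − 226·83
1 = −226·4139 + 1845·507
4646⁻¹ ≡ 1845 (mod 4139), so k ≡ 1845·1164 ≡ 3578 (mod 4139).
x = 2209 + 4646·3578 = 16625597.

16625597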